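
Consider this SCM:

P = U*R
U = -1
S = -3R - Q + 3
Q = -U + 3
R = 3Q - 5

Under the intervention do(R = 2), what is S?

-7

The intervention breaks the incoming arrows to R: R = 3Q - 5 no longer applies, and R = 2.
Q = -U + 3  [with U=-1]  = 4
S = -3R - Q + 3  [with R=2, Q=4]  = -7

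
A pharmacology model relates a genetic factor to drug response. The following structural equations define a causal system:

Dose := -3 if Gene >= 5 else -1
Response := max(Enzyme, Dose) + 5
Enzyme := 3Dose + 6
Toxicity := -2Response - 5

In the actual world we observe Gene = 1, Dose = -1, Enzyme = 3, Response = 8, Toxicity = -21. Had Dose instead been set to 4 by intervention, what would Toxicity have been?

-51

do(Dose=4) replaces the equation Dose := -3 if Gene >= 5 else -1 with the constant Dose = 4.
Enzyme = 3Dose + 6  [with Dose=4]  = 18
Response = max(Enzyme, Dose) + 5  [with Enzyme=18, Dose=4]  = 23
Toxicity = -2Response - 5  [with Response=23]  = -51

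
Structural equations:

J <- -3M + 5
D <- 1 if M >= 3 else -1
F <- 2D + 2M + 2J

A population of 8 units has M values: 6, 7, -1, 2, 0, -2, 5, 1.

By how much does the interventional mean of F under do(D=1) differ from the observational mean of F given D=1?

15

Every unit gets D=1 under the intervention. F values become -12, -16, 16, 4, 12, 20, -8, 8; E[F|do(D=1)] = 3.
E[F|D=1] averages over only the 3 units with D=1 (M = 6, 7, 5): F = -12, -16, -8, mean -12.
Difference = 3 − (-12) = 15.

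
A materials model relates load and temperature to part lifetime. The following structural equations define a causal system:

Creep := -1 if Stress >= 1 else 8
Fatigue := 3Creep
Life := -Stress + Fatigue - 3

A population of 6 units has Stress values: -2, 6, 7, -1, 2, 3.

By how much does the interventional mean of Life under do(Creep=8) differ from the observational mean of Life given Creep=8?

-4

The intervention sets Creep=8 in all 6 units regardless of Stress. Recomputing Life per unit gives 23, 15, 14, 22, 19, 18; average 18.5.
Conditioning on Creep=8 selects the 2 unit(s) with Stress ∈ {-2, -1}. Their Life values: 23, 22. Mean = 22.5.
Difference = 18.5 − 22.5 = -4.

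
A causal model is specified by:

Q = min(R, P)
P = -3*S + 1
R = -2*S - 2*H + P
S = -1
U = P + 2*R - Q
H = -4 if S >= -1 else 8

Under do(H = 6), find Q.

-6

do(H=6) replaces the equation H = -4 if S >= -1 else 8 with the constant H = 6.
P = -3*S + 1  [with S=-1]  = 4
R = -2*S - 2*H + P  [with S=-1, H=6, P=4]  = -6
Q = min(R, P)  [with R=-6, P=4]  = -6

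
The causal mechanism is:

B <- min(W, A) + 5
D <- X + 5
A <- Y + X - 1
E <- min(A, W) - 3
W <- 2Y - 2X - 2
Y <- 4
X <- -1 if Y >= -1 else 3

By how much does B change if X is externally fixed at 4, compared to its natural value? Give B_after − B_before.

-4

Under do(X=4), the mechanism X <- -1 if Y >= -1 else 3 is discarded; X is fixed at 4.
A = Y + X - 1  [with Y=4, X=4]  = 7
W = 2Y - 2X - 2  [with Y=4, X=4]  = -2
B = min(W, A) + 5  [with W=-2, A=7]  = 3
Without intervention: X = -1 if Y >= -1 else 3  [with Y=4]  = -1; A = Y + X - 1  [with Y=4, X=-1]  = 2; W = 2Y - 2X - 2  [with Y=4, X=-1]  = 8; B = min(W, A) + 5  [with W=8, A=2]  = 7.
Change = 3 − 7 = -4.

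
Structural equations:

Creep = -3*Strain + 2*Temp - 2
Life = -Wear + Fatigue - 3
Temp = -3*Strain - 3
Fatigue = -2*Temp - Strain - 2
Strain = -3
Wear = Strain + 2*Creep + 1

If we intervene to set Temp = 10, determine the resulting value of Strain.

-3

Under do(Temp=10), the mechanism Temp = -3*Strain - 3 is discarded; Temp is fixed at 10.
Strain is not downstream of the intervention, so its value is determined by the original equations.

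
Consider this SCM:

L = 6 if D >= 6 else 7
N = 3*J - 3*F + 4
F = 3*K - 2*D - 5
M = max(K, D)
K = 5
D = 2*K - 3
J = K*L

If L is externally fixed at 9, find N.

151

The intervention breaks the incoming arrows to L: L = 6 if D >= 6 else 7 no longer applies, and L = 9.
D = 2*K - 3  [with K=5]  = 7
F = 3*K - 2*D - 5  [with K=5, D=7]  = -4
J = K*L  [with K=5, L=9]  = 45
N = 3*J - 3*F + 4  [with J=45, F=-4]  = 151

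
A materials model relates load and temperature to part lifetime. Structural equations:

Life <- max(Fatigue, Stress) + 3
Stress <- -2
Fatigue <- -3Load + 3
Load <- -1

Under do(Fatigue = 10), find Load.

Under do(Fatigue=10), the mechanism Fatigue <- -3Load + 3 is discarded; Fatigue is fixed at 10.
Load is not downstream of the intervention, so its value is determined by the original equations.

-1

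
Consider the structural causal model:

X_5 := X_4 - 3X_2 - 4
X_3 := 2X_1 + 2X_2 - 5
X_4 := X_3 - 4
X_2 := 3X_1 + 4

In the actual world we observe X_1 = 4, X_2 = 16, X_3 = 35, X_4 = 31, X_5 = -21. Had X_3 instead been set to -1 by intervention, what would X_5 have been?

-57

do(X_3=-1) replaces the equation X_3 := 2X_1 + 2X_2 - 5 with the constant X_3 = -1.
X_2 = 3X_1 + 4  [with X_1=4]  = 16
X_4 = X_3 - 4  [with X_3=-1]  = -5
X_5 = X_4 - 3X_2 - 4  [with X_4=-5, X_2=16]  = -57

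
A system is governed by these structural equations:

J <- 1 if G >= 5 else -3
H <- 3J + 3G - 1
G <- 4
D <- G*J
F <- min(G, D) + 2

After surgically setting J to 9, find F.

do(J=9) replaces the equation J <- 1 if G >= 5 else -3 with the constant J = 9.
D = G*J  [with G=4, J=9]  = 36
F = min(G, D) + 2  [with G=4, D=36]  = 6

6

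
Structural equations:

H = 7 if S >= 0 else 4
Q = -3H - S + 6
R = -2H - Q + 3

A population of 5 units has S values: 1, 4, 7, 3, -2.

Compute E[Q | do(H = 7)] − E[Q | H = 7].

Every unit gets H=7 under the intervention. Q values become -16, -19, -22, -18, -13; E[Q|do(H=7)] = -17.6.
Conditioning on H=7 selects the 4 unit(s) with S ∈ {1, 4, 7, 3}. Their Q values: -16, -19, -22, -18. Mean = -18.75.
Difference = -17.6 − (-18.75) = 1.15.

1.15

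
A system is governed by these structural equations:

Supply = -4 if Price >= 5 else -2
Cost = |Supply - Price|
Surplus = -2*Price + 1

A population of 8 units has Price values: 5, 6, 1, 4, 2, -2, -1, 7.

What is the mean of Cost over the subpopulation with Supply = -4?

Observing Supply=-4 restricts to units where Supply's equation naturally yields -4: Price ∈ {5, 6, 7}. In that subpopulation Cost = 9, 10, 11, mean 10.

10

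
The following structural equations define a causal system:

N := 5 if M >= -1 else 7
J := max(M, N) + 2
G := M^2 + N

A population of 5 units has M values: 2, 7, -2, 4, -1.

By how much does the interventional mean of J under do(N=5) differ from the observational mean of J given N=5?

Under do(N=5), N's equation is replaced by N=5 for every unit. Per-unit J: 7, 9, 7, 7, 7. Mean = 7.4.
Observing N=5 restricts to units where N's equation naturally yields 5: M ∈ {2, 7, 4, -1}. In that subpopulation J = 7, 9, 7, 7, mean 7.5.
Difference = 7.4 − 7.5 = -0.1.

-0.1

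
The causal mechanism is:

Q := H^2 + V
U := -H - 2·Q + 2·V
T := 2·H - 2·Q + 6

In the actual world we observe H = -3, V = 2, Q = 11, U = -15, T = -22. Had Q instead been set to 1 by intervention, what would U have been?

5

The intervention breaks the incoming arrows to Q: Q := H^2 + V no longer applies, and Q = 1.
U = -H - 2·Q + 2·V  [with H=-3, Q=1, V=2]  = 5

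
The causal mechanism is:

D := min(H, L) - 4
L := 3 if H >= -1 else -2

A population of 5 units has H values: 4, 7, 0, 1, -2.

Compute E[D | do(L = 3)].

The intervention sets L=3 in all 5 units regardless of H. Recomputing D per unit gives -1, -1, -4, -3, -6; average -3.

-3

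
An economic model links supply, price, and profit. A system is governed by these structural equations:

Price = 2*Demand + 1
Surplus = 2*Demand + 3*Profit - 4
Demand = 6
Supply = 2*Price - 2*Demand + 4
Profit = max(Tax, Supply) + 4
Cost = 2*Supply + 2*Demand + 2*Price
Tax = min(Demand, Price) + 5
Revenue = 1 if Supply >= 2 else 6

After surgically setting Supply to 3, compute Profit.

The intervention breaks the incoming arrows to Supply: Supply = 2*Price - 2*Demand + 4 no longer applies, and Supply = 3.
Price = 2*Demand + 1  [with Demand=6]  = 13
Tax = min(Demand, Price) + 5  [with Demand=6, Price=13]  = 11
Profit = max(Tax, Supply) + 4  [with Tax=11, Supply=3]  = 15

15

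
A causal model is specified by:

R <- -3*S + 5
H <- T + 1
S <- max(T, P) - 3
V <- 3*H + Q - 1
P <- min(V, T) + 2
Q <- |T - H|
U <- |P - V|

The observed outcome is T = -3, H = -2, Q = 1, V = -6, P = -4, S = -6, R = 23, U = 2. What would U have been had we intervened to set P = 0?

6

do(P=0) replaces the equation P <- min(V, T) + 2 with the constant P = 0.
H = T + 1  [with T=-3]  = -2
Q = |T - H|  [with T=-3, H=-2]  = 1
V = 3*H + Q - 1  [with H=-2, Q=1]  = -6
U = |P - V|  [with P=0, V=-6]  = 6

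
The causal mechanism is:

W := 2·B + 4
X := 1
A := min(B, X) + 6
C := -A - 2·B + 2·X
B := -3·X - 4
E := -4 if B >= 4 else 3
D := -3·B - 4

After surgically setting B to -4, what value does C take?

8

Under do(B=-4), the mechanism B := -3·X - 4 is discarded; B is fixed at -4.
A = min(B, X) + 6  [with B=-4, X=1]  = 2
C = -A - 2·B + 2·X  [with A=2, B=-4, X=1]  = 8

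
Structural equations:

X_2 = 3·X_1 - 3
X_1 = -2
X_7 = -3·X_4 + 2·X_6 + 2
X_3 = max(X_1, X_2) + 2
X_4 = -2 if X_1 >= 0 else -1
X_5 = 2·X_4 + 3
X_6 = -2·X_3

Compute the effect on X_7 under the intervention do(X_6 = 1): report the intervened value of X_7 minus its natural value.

2

Intervening sets X_6 = 1 and removes its equation (X_6 = -2·X_3).
X_4 = -2 if X_1 >= 0 else -1  [with X_1=-2]  = -1
X_7 = -3·X_4 + 2·X_6 + 2  [with X_4=-1, X_6=1]  = 7
Without intervention: X_2 = 3·X_1 - 3  [with X_1=-2]  = -9; X_3 = max(X_1, X_2) + 2  [with X_1=-2, X_2=-9]  = 0; X_4 = -2 if X_1 >= 0 else -1  [with X_1=-2]  = -1; X_6 = -2·X_3  [with X_3=0]  = 0; X_7 = -3·X_4 + 2·X_6 + 2  [with X_4=-1, X_6=0]  = 5.
Change = 7 − 5 = 2.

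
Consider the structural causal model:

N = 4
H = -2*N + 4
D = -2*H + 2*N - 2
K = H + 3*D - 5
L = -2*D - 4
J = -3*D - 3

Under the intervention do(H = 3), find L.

-4

do(H=3) replaces the equation H = -2*N + 4 with the constant H = 3.
D = -2*H + 2*N - 2  [with H=3, N=4]  = 0
L = -2*D - 4  [with D=0]  = -4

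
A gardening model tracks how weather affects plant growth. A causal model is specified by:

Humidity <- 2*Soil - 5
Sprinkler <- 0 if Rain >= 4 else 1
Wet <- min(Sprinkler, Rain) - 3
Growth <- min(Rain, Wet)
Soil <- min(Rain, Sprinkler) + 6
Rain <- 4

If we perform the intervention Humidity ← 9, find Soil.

do(Humidity=9) replaces the equation Humidity <- 2*Soil - 5 with the constant Humidity = 9.
Soil is not downstream of the intervention, so its value is determined by the original equations.
Sprinkler = 0 if Rain >= 4 else 1  [with Rain=4]  = 0
Soil = min(Rain, Sprinkler) + 6  [with Rain=4, Sprinkler=0]  = 6

6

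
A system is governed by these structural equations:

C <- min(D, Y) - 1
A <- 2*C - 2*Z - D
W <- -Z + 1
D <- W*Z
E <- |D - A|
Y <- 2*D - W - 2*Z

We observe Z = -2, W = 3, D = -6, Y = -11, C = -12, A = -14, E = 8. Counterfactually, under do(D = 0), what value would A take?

The intervention breaks the incoming arrows to D: D <- W*Z no longer applies, and D = 0.
W = -Z + 1  [with Z=-2]  = 3
Y = 2*D - W - 2*Z  [with D=0, W=3, Z=-2]  = 1
C = min(D, Y) - 1  [with D=0, Y=1]  = -1
A = 2*C - 2*Z - D  [with C=-1, Z=-2, D=0]  = 2

2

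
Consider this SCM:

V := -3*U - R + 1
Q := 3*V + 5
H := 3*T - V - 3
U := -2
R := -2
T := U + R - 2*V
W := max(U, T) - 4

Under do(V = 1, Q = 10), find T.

Setting V = 1, Q = 10 by intervention discards those variables' equations.
T = U + R - 2*V  [with U=-2, R=-2, V=1]  = -6

-6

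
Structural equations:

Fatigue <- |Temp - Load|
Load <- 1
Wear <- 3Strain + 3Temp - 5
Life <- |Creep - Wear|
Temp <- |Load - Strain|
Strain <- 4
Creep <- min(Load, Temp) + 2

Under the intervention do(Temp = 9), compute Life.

31

The intervention breaks the incoming arrows to Temp: Temp <- |Load - Strain| no longer applies, and Temp = 9.
Creep = min(Load, Temp) + 2  [with Load=1, Temp=9]  = 3
Wear = 3Strain + 3Temp - 5  [with Strain=4, Temp=9]  = 34
Life = |Creep - Wear|  [with Creep=3, Wear=34]  = 31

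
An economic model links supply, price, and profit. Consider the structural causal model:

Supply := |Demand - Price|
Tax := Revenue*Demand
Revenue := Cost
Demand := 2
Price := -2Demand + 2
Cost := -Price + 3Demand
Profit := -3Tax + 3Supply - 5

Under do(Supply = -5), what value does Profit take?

The intervention breaks the incoming arrows to Supply: Supply := |Demand - Price| no longer applies, and Supply = -5.
Price = -2Demand + 2  [with Demand=2]  = -2
Cost = -Price + 3Demand  [with Price=-2, Demand=2]  = 8
Revenue = Cost  [with Cost=8]  = 8
Tax = Revenue*Demand  [with Revenue=8, Demand=2]  = 16
Profit = -3Tax + 3Supply - 5  [with Tax=16, Supply=-5]  = -68

-68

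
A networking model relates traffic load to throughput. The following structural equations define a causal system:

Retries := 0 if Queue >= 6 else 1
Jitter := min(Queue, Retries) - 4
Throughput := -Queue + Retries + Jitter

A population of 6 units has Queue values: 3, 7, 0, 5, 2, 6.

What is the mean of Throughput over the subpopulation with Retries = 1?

-4.75

Conditioning on Retries=1 selects the 4 unit(s) with Queue ∈ {3, 0, 5, 2}. Their Throughput values: -5, -3, -7, -4. Mean = -4.75.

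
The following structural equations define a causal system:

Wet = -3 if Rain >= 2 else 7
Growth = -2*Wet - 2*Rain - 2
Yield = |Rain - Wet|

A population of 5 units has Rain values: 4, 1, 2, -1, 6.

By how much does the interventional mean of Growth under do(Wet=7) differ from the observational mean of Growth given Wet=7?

Every unit gets Wet=7 under the intervention. Growth values become -24, -18, -20, -14, -28; E[Growth|do(Wet=7)] = -20.8.
Observing Wet=7 restricts to units where Wet's equation naturally yields 7: Rain ∈ {1, -1}. In that subpopulation Growth = -18, -14, mean -16.
Difference = -20.8 − (-16) = -4.8.

-4.8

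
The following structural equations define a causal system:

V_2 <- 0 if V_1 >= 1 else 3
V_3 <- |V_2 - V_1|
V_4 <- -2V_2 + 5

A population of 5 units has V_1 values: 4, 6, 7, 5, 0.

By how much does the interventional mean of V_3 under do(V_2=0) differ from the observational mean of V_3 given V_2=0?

The intervention sets V_2=0 in all 5 units regardless of V_1. Recomputing V_3 per unit gives 4, 6, 7, 5, 0; average 4.4.
E[V_3|V_2=0] averages over only the 4 units with V_2=0 (V_1 = 4, 6, 7, 5): V_3 = 4, 6, 7, 5, mean 5.5.
Difference = 4.4 − 5.5 = -1.1.

-1.1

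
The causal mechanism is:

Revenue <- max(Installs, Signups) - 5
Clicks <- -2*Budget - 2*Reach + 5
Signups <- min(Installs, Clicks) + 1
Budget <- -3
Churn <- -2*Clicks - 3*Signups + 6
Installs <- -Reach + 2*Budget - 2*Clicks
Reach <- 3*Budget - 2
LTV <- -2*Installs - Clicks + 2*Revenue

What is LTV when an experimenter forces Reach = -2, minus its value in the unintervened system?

18

do(Reach=-2) replaces the equation Reach <- 3*Budget - 2 with the constant Reach = -2.
Clicks = -2*Budget - 2*Reach + 5  [with Budget=-3, Reach=-2]  = 15
Installs = -Reach + 2*Budget - 2*Clicks  [with Reach=-2, Budget=-3, Clicks=15]  = -34
Signups = min(Installs, Clicks) + 1  [with Installs=-34, Clicks=15]  = -33
Revenue = max(Installs, Signups) - 5  [with Installs=-34, Signups=-33]  = -38
LTV = -2*Installs - Clicks + 2*Revenue  [with Installs=-34, Clicks=15, Revenue=-38]  = -23
Without intervention: Reach = 3*Budget - 2  [with Budget=-3]  = -11; Clicks = -2*Budget - 2*Reach + 5  [with Budget=-3, Reach=-11]  = 33; Installs = -Reach + 2*Budget - 2*Clicks  [with Reach=-11, Budget=-3, Clicks=33]  = -61; Signups = min(Installs, Clicks) + 1  [with Installs=-61, Clicks=33]  = -60; Revenue = max(Installs, Signups) - 5  [with Installs=-61, Signups=-60]  = -65; LTV = -2*Installs - Clicks + 2*Revenue  [with Installs=-61, Clicks=33, Revenue=-65]  = -41.
Change = -23 − (-41) = 18.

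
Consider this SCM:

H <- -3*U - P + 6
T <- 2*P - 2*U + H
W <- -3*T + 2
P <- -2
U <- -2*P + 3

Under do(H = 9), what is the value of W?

do(H=9) replaces the equation H <- -3*U - P + 6 with the constant H = 9.
U = -2*P + 3  [with P=-2]  = 7
T = 2*P - 2*U + H  [with P=-2, U=7, H=9]  = -9
W = -3*T + 2  [with T=-9]  = 29

29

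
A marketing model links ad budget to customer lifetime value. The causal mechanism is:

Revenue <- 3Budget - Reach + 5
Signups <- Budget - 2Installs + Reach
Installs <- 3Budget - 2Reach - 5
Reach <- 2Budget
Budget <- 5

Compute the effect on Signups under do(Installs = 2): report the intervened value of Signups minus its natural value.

The intervention breaks the incoming arrows to Installs: Installs <- 3Budget - 2Reach - 5 no longer applies, and Installs = 2.
Reach = 2Budget  [with Budget=5]  = 10
Signups = Budget - 2Installs + Reach  [with Budget=5, Installs=2, Reach=10]  = 11
Without intervention: Reach = 2Budget  [with Budget=5]  = 10; Installs = 3Budget - 2Reach - 5  [with Budget=5, Reach=10]  = -10; Signups = Budget - 2Installs + Reach  [with Budget=5, Installs=-10, Reach=10]  = 35.
Change = 11 − 35 = -24.

-24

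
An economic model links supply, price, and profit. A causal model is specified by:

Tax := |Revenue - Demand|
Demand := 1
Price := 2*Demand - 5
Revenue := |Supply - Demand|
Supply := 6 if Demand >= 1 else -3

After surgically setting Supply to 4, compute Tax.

2

do(Supply=4) replaces the equation Supply := 6 if Demand >= 1 else -3 with the constant Supply = 4.
Revenue = |Supply - Demand|  [with Supply=4, Demand=1]  = 3
Tax = |Revenue - Demand|  [with Revenue=3, Demand=1]  = 2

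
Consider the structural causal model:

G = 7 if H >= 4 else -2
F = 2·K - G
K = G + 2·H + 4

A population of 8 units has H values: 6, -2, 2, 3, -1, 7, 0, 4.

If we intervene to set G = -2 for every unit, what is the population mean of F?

Every unit gets G=-2 under the intervention. F values become 30, -2, 14, 18, 2, 34, 6, 22; E[F|do(G=-2)] = 15.5.

15.5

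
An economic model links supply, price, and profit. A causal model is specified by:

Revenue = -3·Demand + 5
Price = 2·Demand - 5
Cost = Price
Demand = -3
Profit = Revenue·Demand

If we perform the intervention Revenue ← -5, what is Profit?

Intervening sets Revenue = -5 and removes its equation (Revenue = -3·Demand + 5).
Profit = Revenue·Demand  [with Revenue=-5, Demand=-3]  = 15

15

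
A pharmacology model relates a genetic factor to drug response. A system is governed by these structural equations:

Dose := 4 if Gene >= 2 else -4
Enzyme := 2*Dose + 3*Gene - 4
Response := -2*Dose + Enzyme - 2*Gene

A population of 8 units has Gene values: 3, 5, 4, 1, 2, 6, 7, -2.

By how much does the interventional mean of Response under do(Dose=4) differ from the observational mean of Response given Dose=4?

-1.25

Every unit gets Dose=4 under the intervention. Response values become -1, 1, 0, -3, -2, 2, 3, -6; E[Response|do(Dose=4)] = -0.75.
E[Response|Dose=4] averages over only the 6 units with Dose=4 (Gene = 3, 5, 4, 2, 6, 7): Response = -1, 1, 0, -2, 2, 3, mean 0.5.
Difference = -0.75 − 0.5 = -1.25.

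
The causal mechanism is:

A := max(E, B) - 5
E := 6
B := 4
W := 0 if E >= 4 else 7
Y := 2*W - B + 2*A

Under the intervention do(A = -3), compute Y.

do(A=-3) replaces the equation A := max(E, B) - 5 with the constant A = -3.
W = 0 if E >= 4 else 7  [with E=6]  = 0
Y = 2*W - B + 2*A  [with W=0, B=4, A=-3]  = -10

-10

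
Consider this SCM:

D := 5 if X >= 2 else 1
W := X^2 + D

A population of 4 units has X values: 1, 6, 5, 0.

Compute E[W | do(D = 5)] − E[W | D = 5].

do(D=5) breaks D's dependence on X. With D=5 fixed, W across the units is 6, 41, 30, 5, mean 20.5.
Conditioning on D=5 selects the 2 unit(s) with X ∈ {6, 5}. Their W values: 41, 30. Mean = 35.5.
Difference = 20.5 − 35.5 = -15.

-15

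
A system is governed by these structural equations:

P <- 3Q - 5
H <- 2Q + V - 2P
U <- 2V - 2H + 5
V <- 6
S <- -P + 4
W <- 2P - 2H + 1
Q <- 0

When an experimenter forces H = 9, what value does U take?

-1

Intervening sets H = 9 and removes its equation (H <- 2Q + V - 2P).
U = 2V - 2H + 5  [with V=6, H=9]  = -1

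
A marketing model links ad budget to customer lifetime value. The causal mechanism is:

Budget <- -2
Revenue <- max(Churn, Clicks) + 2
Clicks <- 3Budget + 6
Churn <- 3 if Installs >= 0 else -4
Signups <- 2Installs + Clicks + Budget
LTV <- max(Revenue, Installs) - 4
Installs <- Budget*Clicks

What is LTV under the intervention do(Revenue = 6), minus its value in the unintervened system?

Intervening sets Revenue = 6 and removes its equation (Revenue <- max(Churn, Clicks) + 2).
Clicks = 3Budget + 6  [with Budget=-2]  = 0
Installs = Budget*Clicks  [with Budget=-2, Clicks=0]  = 0
LTV = max(Revenue, Installs) - 4  [with Revenue=6, Installs=0]  = 2
Without intervention: Clicks = 3Budget + 6  [with Budget=-2]  = 0; Installs = Budget*Clicks  [with Budget=-2, Clicks=0]  = 0; Churn = 3 if Installs >= 0 else -4  [with Installs=0]  = 3; Revenue = max(Churn, Clicks) + 2  [with Churn=3, Clicks=0]  = 5; LTV = max(Revenue, Installs) - 4  [with Revenue=5, Installs=0]  = 1.
Change = 2 − 1 = 1.

1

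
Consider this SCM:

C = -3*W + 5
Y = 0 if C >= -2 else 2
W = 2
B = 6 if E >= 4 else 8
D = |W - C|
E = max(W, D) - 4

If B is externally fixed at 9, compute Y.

The intervention breaks the incoming arrows to B: B = 6 if E >= 4 else 8 no longer applies, and B = 9.
Since Y is not a descendant of the intervened variable, it is unaffected.
C = -3*W + 5  [with W=2]  = -1
Y = 0 if C >= -2 else 2  [with C=-1]  = 0

0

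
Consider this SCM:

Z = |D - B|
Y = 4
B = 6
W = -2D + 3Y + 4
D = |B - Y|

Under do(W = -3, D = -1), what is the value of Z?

The joint intervention fixes W = -3, D = -1, removing each variable's own equation.
Z = |D - B|  [with D=-1, B=6]  = 7

7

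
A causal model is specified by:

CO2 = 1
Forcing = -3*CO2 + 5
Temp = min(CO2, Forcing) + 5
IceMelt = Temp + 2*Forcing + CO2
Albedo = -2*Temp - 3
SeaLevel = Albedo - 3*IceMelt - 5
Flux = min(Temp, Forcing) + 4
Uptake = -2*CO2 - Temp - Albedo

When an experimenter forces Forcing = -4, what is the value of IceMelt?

-6

Under do(Forcing=-4), the mechanism Forcing = -3*CO2 + 5 is discarded; Forcing is fixed at -4.
Temp = min(CO2, Forcing) + 5  [with CO2=1, Forcing=-4]  = 1
IceMelt = Temp + 2*Forcing + CO2  [with Temp=1, Forcing=-4, CO2=1]  = -6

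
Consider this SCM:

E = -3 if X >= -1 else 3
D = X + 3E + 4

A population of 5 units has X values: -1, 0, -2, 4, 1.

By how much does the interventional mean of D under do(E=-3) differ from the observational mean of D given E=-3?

Every unit gets E=-3 under the intervention. D values become -6, -5, -7, -1, -4; E[D|do(E=-3)] = -4.6.
E[D|E=-3] averages over only the 4 units with E=-3 (X = -1, 0, 4, 1): D = -6, -5, -1, -4, mean -4.
Difference = -4.6 − (-4) = -0.6.

-0.6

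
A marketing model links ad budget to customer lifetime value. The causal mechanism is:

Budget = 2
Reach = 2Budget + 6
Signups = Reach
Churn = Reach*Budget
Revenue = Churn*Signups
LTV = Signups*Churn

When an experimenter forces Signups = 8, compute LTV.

160

The intervention breaks the incoming arrows to Signups: Signups = Reach no longer applies, and Signups = 8.
Reach = 2Budget + 6  [with Budget=2]  = 10
Churn = Reach*Budget  [with Reach=10, Budget=2]  = 20
LTV = Signups*Churn  [with Signups=8, Churn=20]  = 160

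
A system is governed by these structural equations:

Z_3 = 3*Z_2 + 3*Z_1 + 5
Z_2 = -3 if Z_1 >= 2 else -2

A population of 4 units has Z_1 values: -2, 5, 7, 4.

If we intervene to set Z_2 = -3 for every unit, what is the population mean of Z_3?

6.5

Every unit gets Z_2=-3 under the intervention. Z_3 values become -10, 11, 17, 8; E[Z_3|do(Z_2=-3)] = 6.5.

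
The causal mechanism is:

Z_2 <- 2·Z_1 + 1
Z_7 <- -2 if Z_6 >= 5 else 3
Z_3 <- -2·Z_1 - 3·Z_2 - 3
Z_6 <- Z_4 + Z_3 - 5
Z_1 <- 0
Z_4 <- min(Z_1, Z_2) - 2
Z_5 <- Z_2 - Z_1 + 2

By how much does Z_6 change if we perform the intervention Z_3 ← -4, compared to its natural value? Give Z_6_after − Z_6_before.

2

The intervention breaks the incoming arrows to Z_3: Z_3 <- -2·Z_1 - 3·Z_2 - 3 no longer applies, and Z_3 = -4.
Z_2 = 2·Z_1 + 1  [with Z_1=0]  = 1
Z_4 = min(Z_1, Z_2) - 2  [with Z_1=0, Z_2=1]  = -2
Z_6 = Z_4 + Z_3 - 5  [with Z_4=-2, Z_3=-4]  = -11
Without intervention: Z_2 = 2·Z_1 + 1  [with Z_1=0]  = 1; Z_3 = -2·Z_1 - 3·Z_2 - 3  [with Z_1=0, Z_2=1]  = -6; Z_4 = min(Z_1, Z_2) - 2  [with Z_1=0, Z_2=1]  = -2; Z_6 = Z_4 + Z_3 - 5  [with Z_4=-2, Z_3=-6]  = -13.
Change = -11 − (-13) = 2.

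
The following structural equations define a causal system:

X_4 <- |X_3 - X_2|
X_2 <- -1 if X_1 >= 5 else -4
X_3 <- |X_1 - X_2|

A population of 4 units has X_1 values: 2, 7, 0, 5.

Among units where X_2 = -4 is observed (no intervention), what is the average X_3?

Observing X_2=-4 restricts to units where X_2's equation naturally yields -4: X_1 ∈ {2, 0}. In that subpopulation X_3 = 6, 4, mean 5.

5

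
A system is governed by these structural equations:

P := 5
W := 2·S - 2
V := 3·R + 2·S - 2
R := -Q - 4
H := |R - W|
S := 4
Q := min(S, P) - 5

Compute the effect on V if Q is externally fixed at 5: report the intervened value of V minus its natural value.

Under do(Q=5), the mechanism Q := min(S, P) - 5 is discarded; Q is fixed at 5.
R = -Q - 4  [with Q=5]  = -9
V = 3·R + 2·S - 2  [with R=-9, S=4]  = -21
Without intervention: Q = min(S, P) - 5  [with S=4, P=5]  = -1; R = -Q - 4  [with Q=-1]  = -3; V = 3·R + 2·S - 2  [with R=-3, S=4]  = -3.
Change = -21 − (-3) = -18.

-18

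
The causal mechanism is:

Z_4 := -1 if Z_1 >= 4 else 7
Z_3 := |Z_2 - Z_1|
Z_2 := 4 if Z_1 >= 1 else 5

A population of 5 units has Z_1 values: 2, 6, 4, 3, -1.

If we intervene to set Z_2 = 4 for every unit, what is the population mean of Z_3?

2

Under do(Z_2=4), Z_2's equation is replaced by Z_2=4 for every unit. Per-unit Z_3: 2, 2, 0, 1, 5. Mean = 2.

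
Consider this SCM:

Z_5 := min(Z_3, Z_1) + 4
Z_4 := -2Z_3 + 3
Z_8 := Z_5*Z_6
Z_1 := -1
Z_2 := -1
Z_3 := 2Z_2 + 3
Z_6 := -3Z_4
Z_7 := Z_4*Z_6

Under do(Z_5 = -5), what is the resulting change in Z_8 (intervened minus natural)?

24

do(Z_5=-5) replaces the equation Z_5 := min(Z_3, Z_1) + 4 with the constant Z_5 = -5.
Z_3 = 2Z_2 + 3  [with Z_2=-1]  = 1
Z_4 = -2Z_3 + 3  [with Z_3=1]  = 1
Z_6 = -3Z_4  [with Z_4=1]  = -3
Z_8 = Z_5*Z_6  [with Z_5=-5, Z_6=-3]  = 15
Without intervention: Z_3 = 2Z_2 + 3  [with Z_2=-1]  = 1; Z_4 = -2Z_3 + 3  [with Z_3=1]  = 1; Z_5 = min(Z_3, Z_1) + 4  [with Z_3=1, Z_1=-1]  = 3; Z_6 = -3Z_4  [with Z_4=1]  = -3; Z_8 = Z_5*Z_6  [with Z_5=3, Z_6=-3]  = -9.
Change = 15 − (-9) = 24.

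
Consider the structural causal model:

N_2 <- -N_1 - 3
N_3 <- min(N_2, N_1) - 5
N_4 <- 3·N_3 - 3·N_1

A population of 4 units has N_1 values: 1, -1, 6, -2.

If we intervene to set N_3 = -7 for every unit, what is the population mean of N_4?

Under do(N_3=-7), N_3's equation is replaced by N_3=-7 for every unit. Per-unit N_4: -24, -18, -39, -15. Mean = -24.

-24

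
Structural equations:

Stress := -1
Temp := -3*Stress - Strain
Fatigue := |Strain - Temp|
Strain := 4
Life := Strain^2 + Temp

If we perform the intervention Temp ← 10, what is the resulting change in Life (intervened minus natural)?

do(Temp=10) replaces the equation Temp := -3*Stress - Strain with the constant Temp = 10.
Life = Strain^2 + Temp  [with Strain=4, Temp=10]  = 26
Without intervention: Temp = -3*Stress - Strain  [with Stress=-1, Strain=4]  = -1; Life = Strain^2 + Temp  [with Strain=4, Temp=-1]  = 15.
Change = 26 − 15 = 11.

11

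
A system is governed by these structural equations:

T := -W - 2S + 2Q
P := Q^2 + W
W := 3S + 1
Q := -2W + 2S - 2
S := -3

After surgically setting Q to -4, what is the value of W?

-8

Under do(Q=-4), the mechanism Q := -2W + 2S - 2 is discarded; Q is fixed at -4.
Since W is not a descendant of the intervened variable, it is unaffected.
W = 3S + 1  [with S=-3]  = -8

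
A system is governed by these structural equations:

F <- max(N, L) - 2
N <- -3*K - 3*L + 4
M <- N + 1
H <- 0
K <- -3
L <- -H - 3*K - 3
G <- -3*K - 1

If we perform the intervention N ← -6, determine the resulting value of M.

Intervening sets N = -6 and removes its equation (N <- -3*K - 3*L + 4).
M = N + 1  [with N=-6]  = -5

-5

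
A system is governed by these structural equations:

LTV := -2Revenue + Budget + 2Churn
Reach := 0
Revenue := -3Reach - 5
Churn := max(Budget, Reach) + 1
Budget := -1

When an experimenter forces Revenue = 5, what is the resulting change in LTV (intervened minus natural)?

Intervening sets Revenue = 5 and removes its equation (Revenue := -3Reach - 5).
Churn = max(Budget, Reach) + 1  [with Budget=-1, Reach=0]  = 1
LTV = -2Revenue + Budget + 2Churn  [with Revenue=5, Budget=-1, Churn=1]  = -9
Without intervention: Churn = max(Budget, Reach) + 1  [with Budget=-1, Reach=0]  = 1; Revenue = -3Reach - 5  [with Reach=0]  = -5; LTV = -2Revenue + Budget + 2Churn  [with Revenue=-5, Budget=-1, Churn=1]  = 11.
Change = -9 − 11 = -20.

-20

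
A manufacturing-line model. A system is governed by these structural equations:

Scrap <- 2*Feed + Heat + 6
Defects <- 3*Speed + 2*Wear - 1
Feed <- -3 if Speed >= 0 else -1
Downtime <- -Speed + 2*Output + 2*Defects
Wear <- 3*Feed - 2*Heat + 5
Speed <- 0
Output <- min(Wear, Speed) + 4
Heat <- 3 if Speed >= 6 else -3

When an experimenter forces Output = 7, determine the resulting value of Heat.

-3

Intervening sets Output = 7 and removes its equation (Output <- min(Wear, Speed) + 4).
Heat is not downstream of the intervention, so its value is determined by the original equations.
Heat = 3 if Speed >= 6 else -3  [with Speed=0]  = -3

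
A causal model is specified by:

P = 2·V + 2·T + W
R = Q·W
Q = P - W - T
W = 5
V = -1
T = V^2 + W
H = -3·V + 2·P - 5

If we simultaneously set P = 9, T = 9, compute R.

-25

The joint intervention fixes P = 9, T = 9, removing each variable's own equation.
Q = P - W - T  [with P=9, W=5, T=9]  = -5
R = Q·W  [with Q=-5, W=5]  = -25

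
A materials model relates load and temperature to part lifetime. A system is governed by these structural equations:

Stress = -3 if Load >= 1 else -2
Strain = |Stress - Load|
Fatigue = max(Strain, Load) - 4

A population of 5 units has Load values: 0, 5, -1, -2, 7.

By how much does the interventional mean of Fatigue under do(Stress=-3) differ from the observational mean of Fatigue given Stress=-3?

Under do(Stress=-3), Stress's equation is replaced by Stress=-3 for every unit. Per-unit Fatigue: -1, 4, -2, -3, 6. Mean = 0.8.
E[Fatigue|Stress=-3] averages over only the 2 units with Stress=-3 (Load = 5, 7): Fatigue = 4, 6, mean 5.
Difference = 0.8 − 5 = -4.2.

-4.2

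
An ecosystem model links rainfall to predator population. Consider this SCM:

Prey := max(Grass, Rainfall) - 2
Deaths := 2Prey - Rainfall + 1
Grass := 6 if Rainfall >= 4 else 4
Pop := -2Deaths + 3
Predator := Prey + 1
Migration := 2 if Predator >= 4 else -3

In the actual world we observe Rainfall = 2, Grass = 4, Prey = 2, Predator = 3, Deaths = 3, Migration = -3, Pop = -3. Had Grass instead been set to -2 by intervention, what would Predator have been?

1

Under do(Grass=-2), the mechanism Grass := 6 if Rainfall >= 4 else 4 is discarded; Grass is fixed at -2.
Prey = max(Grass, Rainfall) - 2  [with Grass=-2, Rainfall=2]  = 0
Predator = Prey + 1  [with Prey=0]  = 1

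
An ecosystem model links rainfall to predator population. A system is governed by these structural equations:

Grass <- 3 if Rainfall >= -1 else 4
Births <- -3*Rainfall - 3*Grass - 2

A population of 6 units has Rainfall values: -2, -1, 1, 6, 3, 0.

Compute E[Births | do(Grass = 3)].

do(Grass=3) breaks Grass's dependence on Rainfall. With Grass=3 fixed, Births across the units is -5, -8, -14, -29, -20, -11, mean -14.5.

-14.5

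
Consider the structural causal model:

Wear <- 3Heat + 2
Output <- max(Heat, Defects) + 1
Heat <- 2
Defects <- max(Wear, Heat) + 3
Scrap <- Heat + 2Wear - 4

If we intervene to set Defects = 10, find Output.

11

do(Defects=10) replaces the equation Defects <- max(Wear, Heat) + 3 with the constant Defects = 10.
Output = max(Heat, Defects) + 1  [with Heat=2, Defects=10]  = 11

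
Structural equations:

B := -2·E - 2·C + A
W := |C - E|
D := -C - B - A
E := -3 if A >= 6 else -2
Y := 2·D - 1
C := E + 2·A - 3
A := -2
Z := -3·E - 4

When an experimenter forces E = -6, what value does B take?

Under do(E=-6), the mechanism E := -3 if A >= 6 else -2 is discarded; E is fixed at -6.
C = E + 2·A - 3  [with E=-6, A=-2]  = -13
B = -2·E - 2·C + A  [with E=-6, C=-13, A=-2]  = 36

36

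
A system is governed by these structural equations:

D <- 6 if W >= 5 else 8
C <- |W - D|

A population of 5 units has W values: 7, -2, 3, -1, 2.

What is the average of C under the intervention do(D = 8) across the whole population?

6.2

Under do(D=8), D's equation is replaced by D=8 for every unit. Per-unit C: 1, 10, 5, 9, 6. Mean = 6.2.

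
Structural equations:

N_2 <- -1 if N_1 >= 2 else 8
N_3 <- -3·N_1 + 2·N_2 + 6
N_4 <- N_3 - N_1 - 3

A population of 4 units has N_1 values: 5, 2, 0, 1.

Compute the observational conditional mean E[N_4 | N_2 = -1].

-13

Conditioning on N_2=-1 selects the 2 unit(s) with N_1 ∈ {5, 2}. Their N_4 values: -19, -7. Mean = -13.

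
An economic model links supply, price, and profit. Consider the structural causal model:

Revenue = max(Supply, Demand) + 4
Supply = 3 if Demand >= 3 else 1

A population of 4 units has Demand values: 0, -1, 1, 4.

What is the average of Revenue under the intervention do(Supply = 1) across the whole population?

Every unit gets Supply=1 under the intervention. Revenue values become 5, 5, 5, 8; E[Revenue|do(Supply=1)] = 5.75.

5.75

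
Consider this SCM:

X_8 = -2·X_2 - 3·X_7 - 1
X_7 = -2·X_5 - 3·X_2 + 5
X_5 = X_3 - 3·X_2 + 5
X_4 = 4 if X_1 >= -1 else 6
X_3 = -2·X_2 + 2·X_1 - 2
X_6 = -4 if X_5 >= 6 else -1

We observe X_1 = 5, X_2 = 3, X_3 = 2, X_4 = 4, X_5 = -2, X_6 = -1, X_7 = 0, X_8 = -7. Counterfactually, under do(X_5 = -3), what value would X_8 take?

-13

do(X_5=-3) replaces the equation X_5 = X_3 - 3·X_2 + 5 with the constant X_5 = -3.
X_7 = -2·X_5 - 3·X_2 + 5  [with X_5=-3, X_2=3]  = 2
X_8 = -2·X_2 - 3·X_7 - 1  [with X_2=3, X_7=2]  = -13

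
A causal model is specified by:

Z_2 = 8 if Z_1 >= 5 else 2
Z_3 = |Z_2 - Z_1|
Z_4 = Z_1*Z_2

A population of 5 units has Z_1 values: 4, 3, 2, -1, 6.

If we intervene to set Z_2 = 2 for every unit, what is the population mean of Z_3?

2

Every unit gets Z_2=2 under the intervention. Z_3 values become 2, 1, 0, 3, 4; E[Z_3|do(Z_2=2)] = 2.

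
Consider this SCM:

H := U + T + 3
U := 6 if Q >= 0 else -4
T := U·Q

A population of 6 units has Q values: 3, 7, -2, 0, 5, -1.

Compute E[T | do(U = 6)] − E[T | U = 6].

Every unit gets U=6 under the intervention. T values become 18, 42, -12, 0, 30, -6; E[T|do(U=6)] = 12.
Conditioning on U=6 selects the 4 unit(s) with Q ∈ {3, 7, 0, 5}. Their T values: 18, 42, 0, 30. Mean = 22.5.
Difference = 12 − 22.5 = -10.5.

-10.5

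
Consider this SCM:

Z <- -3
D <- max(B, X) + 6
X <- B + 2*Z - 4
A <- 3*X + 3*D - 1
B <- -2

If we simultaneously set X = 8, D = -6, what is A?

5

Setting X = 8, D = -6 by intervention discards those variables' equations.
A = 3*X + 3*D - 1  [with X=8, D=-6]  = 5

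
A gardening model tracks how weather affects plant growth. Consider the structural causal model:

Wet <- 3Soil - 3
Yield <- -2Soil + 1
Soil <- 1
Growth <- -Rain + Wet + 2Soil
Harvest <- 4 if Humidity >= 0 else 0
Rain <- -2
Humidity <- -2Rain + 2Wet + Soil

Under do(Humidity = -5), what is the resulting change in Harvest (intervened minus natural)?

-4

Under do(Humidity=-5), the mechanism Humidity <- -2Rain + 2Wet + Soil is discarded; Humidity is fixed at -5.
Harvest = 4 if Humidity >= 0 else 0  [with Humidity=-5]  = 0
Without intervention: Wet = 3Soil - 3  [with Soil=1]  = 0; Humidity = -2Rain + 2Wet + Soil  [with Rain=-2, Wet=0, Soil=1]  = 5; Harvest = 4 if Humidity >= 0 else 0  [with Humidity=5]  = 4.
Change = 0 − 4 = -4.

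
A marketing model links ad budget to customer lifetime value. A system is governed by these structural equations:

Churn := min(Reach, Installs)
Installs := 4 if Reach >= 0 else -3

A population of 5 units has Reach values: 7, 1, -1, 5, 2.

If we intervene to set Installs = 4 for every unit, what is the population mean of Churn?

2

Under do(Installs=4), Installs's equation is replaced by Installs=4 for every unit. Per-unit Churn: 4, 1, -1, 4, 2. Mean = 2.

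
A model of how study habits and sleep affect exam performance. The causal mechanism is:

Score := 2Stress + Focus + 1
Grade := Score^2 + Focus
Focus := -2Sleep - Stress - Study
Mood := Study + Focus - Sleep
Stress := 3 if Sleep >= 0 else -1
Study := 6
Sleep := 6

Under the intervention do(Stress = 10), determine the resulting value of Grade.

21

The intervention breaks the incoming arrows to Stress: Stress := 3 if Sleep >= 0 else -1 no longer applies, and Stress = 10.
Focus = -2Sleep - Stress - Study  [with Sleep=6, Stress=10, Study=6]  = -28
Score = 2Stress + Focus + 1  [with Stress=10, Focus=-28]  = -7
Grade = Score^2 + Focus  [with Score=-7, Focus=-28]  = 21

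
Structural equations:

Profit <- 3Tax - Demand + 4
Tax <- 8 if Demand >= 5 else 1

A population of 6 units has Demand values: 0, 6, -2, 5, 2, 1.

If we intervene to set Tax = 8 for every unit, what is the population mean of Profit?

26

The intervention sets Tax=8 in all 6 units regardless of Demand. Recomputing Profit per unit gives 28, 22, 30, 23, 26, 27; average 26.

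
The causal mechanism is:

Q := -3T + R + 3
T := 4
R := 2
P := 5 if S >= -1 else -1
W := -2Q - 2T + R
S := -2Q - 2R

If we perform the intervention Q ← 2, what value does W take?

-10

The intervention breaks the incoming arrows to Q: Q := -3T + R + 3 no longer applies, and Q = 2.
W = -2Q - 2T + R  [with Q=2, T=4, R=2]  = -10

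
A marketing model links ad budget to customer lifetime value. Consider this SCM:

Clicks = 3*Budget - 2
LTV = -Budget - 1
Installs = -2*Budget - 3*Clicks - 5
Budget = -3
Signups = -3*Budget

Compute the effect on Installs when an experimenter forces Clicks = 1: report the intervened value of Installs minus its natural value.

-36

The intervention breaks the incoming arrows to Clicks: Clicks = 3*Budget - 2 no longer applies, and Clicks = 1.
Installs = -2*Budget - 3*Clicks - 5  [with Budget=-3, Clicks=1]  = -2
Without intervention: Clicks = 3*Budget - 2  [with Budget=-3]  = -11; Installs = -2*Budget - 3*Clicks - 5  [with Budget=-3, Clicks=-11]  = 34.
Change = -2 − 34 = -36.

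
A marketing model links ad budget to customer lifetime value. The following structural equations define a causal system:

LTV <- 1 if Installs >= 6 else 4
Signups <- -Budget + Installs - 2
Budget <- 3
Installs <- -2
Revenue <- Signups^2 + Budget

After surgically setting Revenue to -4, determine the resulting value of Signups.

-7

Under do(Revenue=-4), the mechanism Revenue <- Signups^2 + Budget is discarded; Revenue is fixed at -4.
Since Signups is not a descendant of the intervened variable, it is unaffected.
Signups = -Budget + Installs - 2  [with Budget=3, Installs=-2]  = -7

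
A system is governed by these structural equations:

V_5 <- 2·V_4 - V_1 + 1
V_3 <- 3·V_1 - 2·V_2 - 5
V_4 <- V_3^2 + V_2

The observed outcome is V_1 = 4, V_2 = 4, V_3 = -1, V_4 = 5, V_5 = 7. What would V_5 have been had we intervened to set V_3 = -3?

23

do(V_3=-3) replaces the equation V_3 <- 3·V_1 - 2·V_2 - 5 with the constant V_3 = -3.
V_4 = V_3^2 + V_2  [with V_3=-3, V_2=4]  = 13
V_5 = 2·V_4 - V_1 + 1  [with V_4=13, V_1=4]  = 23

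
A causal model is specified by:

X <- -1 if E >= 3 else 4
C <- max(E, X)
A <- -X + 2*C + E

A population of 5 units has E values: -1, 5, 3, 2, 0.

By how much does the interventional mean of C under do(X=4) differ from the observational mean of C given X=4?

0.2

Under do(X=4), X's equation is replaced by X=4 for every unit. Per-unit C: 4, 5, 4, 4, 4. Mean = 4.2.
E[C|X=4] averages over only the 3 units with X=4 (E = -1, 2, 0): C = 4, 4, 4, mean 4.
Difference = 4.2 − 4 = 0.2.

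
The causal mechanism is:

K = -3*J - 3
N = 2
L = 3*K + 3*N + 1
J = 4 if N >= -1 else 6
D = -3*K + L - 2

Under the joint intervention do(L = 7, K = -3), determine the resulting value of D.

The joint intervention fixes L = 7, K = -3, removing each variable's own equation.
D = -3*K + L - 2  [with K=-3, L=7]  = 14

14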